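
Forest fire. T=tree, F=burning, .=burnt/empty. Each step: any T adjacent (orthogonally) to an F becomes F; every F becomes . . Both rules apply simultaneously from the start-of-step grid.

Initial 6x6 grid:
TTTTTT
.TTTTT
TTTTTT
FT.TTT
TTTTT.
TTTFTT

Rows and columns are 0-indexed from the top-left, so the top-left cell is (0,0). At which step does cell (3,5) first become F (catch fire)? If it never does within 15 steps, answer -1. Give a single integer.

Step 1: cell (3,5)='T' (+6 fires, +2 burnt)
Step 2: cell (3,5)='T' (+8 fires, +6 burnt)
Step 3: cell (3,5)='T' (+4 fires, +8 burnt)
Step 4: cell (3,5)='F' (+5 fires, +4 burnt)
  -> target ignites at step 4
Step 5: cell (3,5)='.' (+5 fires, +5 burnt)
Step 6: cell (3,5)='.' (+2 fires, +5 burnt)
Step 7: cell (3,5)='.' (+1 fires, +2 burnt)
Step 8: cell (3,5)='.' (+0 fires, +1 burnt)
  fire out at step 8

4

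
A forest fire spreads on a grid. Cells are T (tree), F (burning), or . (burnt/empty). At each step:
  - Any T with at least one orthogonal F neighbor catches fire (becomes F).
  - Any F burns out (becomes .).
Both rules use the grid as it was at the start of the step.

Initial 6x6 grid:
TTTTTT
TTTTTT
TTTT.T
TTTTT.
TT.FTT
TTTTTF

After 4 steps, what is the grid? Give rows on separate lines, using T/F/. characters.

Step 1: 5 trees catch fire, 2 burn out
  TTTTTT
  TTTTTT
  TTTT.T
  TTTFT.
  TT..FF
  TTTFF.
Step 2: 4 trees catch fire, 5 burn out
  TTTTTT
  TTTTTT
  TTTF.T
  TTF.F.
  TT....
  TTF...
Step 3: 4 trees catch fire, 4 burn out
  TTTTTT
  TTTFTT
  TTF..T
  TF....
  TT....
  TF....
Step 4: 7 trees catch fire, 4 burn out
  TTTFTT
  TTF.FT
  TF...T
  F.....
  TF....
  F.....

TTTFTT
TTF.FT
TF...T
F.....
TF....
F.....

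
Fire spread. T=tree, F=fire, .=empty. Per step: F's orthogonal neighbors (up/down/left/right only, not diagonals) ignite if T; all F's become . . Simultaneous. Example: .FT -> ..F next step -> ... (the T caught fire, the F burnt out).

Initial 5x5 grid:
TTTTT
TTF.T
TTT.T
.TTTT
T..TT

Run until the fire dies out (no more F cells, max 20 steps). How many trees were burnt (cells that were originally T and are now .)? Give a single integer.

Answer: 18

Derivation:
Step 1: +3 fires, +1 burnt (F count now 3)
Step 2: +5 fires, +3 burnt (F count now 5)
Step 3: +5 fires, +5 burnt (F count now 5)
Step 4: +3 fires, +5 burnt (F count now 3)
Step 5: +2 fires, +3 burnt (F count now 2)
Step 6: +0 fires, +2 burnt (F count now 0)
Fire out after step 6
Initially T: 19, now '.': 24
Total burnt (originally-T cells now '.'): 18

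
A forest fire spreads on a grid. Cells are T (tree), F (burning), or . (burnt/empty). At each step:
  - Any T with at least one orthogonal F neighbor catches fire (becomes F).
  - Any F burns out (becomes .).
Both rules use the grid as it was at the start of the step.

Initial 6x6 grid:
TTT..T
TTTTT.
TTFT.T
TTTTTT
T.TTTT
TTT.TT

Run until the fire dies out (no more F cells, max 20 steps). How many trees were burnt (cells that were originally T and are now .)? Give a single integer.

Step 1: +4 fires, +1 burnt (F count now 4)
Step 2: +7 fires, +4 burnt (F count now 7)
Step 3: +7 fires, +7 burnt (F count now 7)
Step 4: +5 fires, +7 burnt (F count now 5)
Step 5: +4 fires, +5 burnt (F count now 4)
Step 6: +1 fires, +4 burnt (F count now 1)
Step 7: +0 fires, +1 burnt (F count now 0)
Fire out after step 7
Initially T: 29, now '.': 35
Total burnt (originally-T cells now '.'): 28

Answer: 28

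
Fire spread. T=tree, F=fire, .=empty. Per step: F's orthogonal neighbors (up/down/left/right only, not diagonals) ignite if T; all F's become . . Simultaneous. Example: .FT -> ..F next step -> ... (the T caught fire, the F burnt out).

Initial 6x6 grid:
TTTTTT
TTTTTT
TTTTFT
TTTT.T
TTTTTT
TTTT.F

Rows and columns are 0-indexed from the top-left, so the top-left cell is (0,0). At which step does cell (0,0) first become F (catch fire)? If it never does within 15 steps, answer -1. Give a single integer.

Step 1: cell (0,0)='T' (+4 fires, +2 burnt)
Step 2: cell (0,0)='T' (+7 fires, +4 burnt)
Step 3: cell (0,0)='T' (+6 fires, +7 burnt)
Step 4: cell (0,0)='T' (+6 fires, +6 burnt)
Step 5: cell (0,0)='T' (+5 fires, +6 burnt)
Step 6: cell (0,0)='F' (+3 fires, +5 burnt)
  -> target ignites at step 6
Step 7: cell (0,0)='.' (+1 fires, +3 burnt)
Step 8: cell (0,0)='.' (+0 fires, +1 burnt)
  fire out at step 8

6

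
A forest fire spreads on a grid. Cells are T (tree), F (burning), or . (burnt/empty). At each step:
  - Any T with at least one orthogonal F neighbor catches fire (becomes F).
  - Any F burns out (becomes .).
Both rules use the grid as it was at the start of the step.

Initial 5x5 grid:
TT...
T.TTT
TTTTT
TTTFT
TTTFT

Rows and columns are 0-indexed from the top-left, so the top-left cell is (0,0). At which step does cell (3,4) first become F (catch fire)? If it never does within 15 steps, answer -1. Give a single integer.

Step 1: cell (3,4)='F' (+5 fires, +2 burnt)
  -> target ignites at step 1
Step 2: cell (3,4)='.' (+5 fires, +5 burnt)
Step 3: cell (3,4)='.' (+5 fires, +5 burnt)
Step 4: cell (3,4)='.' (+1 fires, +5 burnt)
Step 5: cell (3,4)='.' (+1 fires, +1 burnt)
Step 6: cell (3,4)='.' (+1 fires, +1 burnt)
Step 7: cell (3,4)='.' (+1 fires, +1 burnt)
Step 8: cell (3,4)='.' (+0 fires, +1 burnt)
  fire out at step 8

1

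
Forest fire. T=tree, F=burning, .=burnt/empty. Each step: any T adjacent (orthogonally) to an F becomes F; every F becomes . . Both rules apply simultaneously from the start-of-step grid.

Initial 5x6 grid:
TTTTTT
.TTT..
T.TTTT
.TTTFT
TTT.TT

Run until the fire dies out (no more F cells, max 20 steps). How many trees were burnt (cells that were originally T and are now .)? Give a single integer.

Step 1: +4 fires, +1 burnt (F count now 4)
Step 2: +4 fires, +4 burnt (F count now 4)
Step 3: +4 fires, +4 burnt (F count now 4)
Step 4: +3 fires, +4 burnt (F count now 3)
Step 5: +4 fires, +3 burnt (F count now 4)
Step 6: +2 fires, +4 burnt (F count now 2)
Step 7: +1 fires, +2 burnt (F count now 1)
Step 8: +0 fires, +1 burnt (F count now 0)
Fire out after step 8
Initially T: 23, now '.': 29
Total burnt (originally-T cells now '.'): 22

Answer: 22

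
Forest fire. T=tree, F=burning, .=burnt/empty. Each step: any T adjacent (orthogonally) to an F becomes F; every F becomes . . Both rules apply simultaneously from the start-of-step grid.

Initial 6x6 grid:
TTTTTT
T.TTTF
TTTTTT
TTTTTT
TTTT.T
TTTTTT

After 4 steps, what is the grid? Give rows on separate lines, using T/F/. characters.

Step 1: 3 trees catch fire, 1 burn out
  TTTTTF
  T.TTF.
  TTTTTF
  TTTTTT
  TTTT.T
  TTTTTT
Step 2: 4 trees catch fire, 3 burn out
  TTTTF.
  T.TF..
  TTTTF.
  TTTTTF
  TTTT.T
  TTTTTT
Step 3: 5 trees catch fire, 4 burn out
  TTTF..
  T.F...
  TTTF..
  TTTTF.
  TTTT.F
  TTTTTT
Step 4: 4 trees catch fire, 5 burn out
  TTF...
  T.....
  TTF...
  TTTF..
  TTTT..
  TTTTTF

TTF...
T.....
TTF...
TTTF..
TTTT..
TTTTTF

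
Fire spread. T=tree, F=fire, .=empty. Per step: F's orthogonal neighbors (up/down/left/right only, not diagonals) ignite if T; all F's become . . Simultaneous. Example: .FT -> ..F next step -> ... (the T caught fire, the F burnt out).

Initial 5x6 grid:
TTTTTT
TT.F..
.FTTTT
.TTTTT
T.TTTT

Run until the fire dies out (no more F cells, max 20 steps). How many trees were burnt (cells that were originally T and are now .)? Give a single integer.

Answer: 21

Derivation:
Step 1: +5 fires, +2 burnt (F count now 5)
Step 2: +7 fires, +5 burnt (F count now 7)
Step 3: +6 fires, +7 burnt (F count now 6)
Step 4: +2 fires, +6 burnt (F count now 2)
Step 5: +1 fires, +2 burnt (F count now 1)
Step 6: +0 fires, +1 burnt (F count now 0)
Fire out after step 6
Initially T: 22, now '.': 29
Total burnt (originally-T cells now '.'): 21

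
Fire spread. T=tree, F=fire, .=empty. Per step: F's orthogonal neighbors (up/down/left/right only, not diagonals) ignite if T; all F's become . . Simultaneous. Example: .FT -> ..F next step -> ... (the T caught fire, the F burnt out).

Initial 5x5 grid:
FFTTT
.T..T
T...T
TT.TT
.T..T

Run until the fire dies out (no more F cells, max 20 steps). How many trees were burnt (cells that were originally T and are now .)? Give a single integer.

Step 1: +2 fires, +2 burnt (F count now 2)
Step 2: +1 fires, +2 burnt (F count now 1)
Step 3: +1 fires, +1 burnt (F count now 1)
Step 4: +1 fires, +1 burnt (F count now 1)
Step 5: +1 fires, +1 burnt (F count now 1)
Step 6: +1 fires, +1 burnt (F count now 1)
Step 7: +2 fires, +1 burnt (F count now 2)
Step 8: +0 fires, +2 burnt (F count now 0)
Fire out after step 8
Initially T: 13, now '.': 21
Total burnt (originally-T cells now '.'): 9

Answer: 9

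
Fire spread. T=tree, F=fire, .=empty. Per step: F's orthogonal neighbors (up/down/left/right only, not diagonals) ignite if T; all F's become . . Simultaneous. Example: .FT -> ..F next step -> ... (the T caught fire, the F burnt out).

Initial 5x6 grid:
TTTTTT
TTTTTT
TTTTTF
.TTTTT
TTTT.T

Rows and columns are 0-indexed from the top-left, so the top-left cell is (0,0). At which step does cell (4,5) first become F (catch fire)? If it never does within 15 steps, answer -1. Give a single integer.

Step 1: cell (4,5)='T' (+3 fires, +1 burnt)
Step 2: cell (4,5)='F' (+5 fires, +3 burnt)
  -> target ignites at step 2
Step 3: cell (4,5)='.' (+4 fires, +5 burnt)
Step 4: cell (4,5)='.' (+5 fires, +4 burnt)
Step 5: cell (4,5)='.' (+5 fires, +5 burnt)
Step 6: cell (4,5)='.' (+3 fires, +5 burnt)
Step 7: cell (4,5)='.' (+2 fires, +3 burnt)
Step 8: cell (4,5)='.' (+0 fires, +2 burnt)
  fire out at step 8

2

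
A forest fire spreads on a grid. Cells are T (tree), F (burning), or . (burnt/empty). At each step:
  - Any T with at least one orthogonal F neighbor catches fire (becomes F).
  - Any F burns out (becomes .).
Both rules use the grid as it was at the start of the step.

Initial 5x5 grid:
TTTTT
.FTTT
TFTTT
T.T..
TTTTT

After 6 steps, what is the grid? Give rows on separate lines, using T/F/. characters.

Step 1: 4 trees catch fire, 2 burn out
  TFTTT
  ..FTT
  F.FTT
  T.T..
  TTTTT
Step 2: 6 trees catch fire, 4 burn out
  F.FTT
  ...FT
  ...FT
  F.F..
  TTTTT
Step 3: 5 trees catch fire, 6 burn out
  ...FT
  ....F
  ....F
  .....
  FTFTT
Step 4: 3 trees catch fire, 5 burn out
  ....F
  .....
  .....
  .....
  .F.FT
Step 5: 1 trees catch fire, 3 burn out
  .....
  .....
  .....
  .....
  ....F
Step 6: 0 trees catch fire, 1 burn out
  .....
  .....
  .....
  .....
  .....

.....
.....
.....
.....
.....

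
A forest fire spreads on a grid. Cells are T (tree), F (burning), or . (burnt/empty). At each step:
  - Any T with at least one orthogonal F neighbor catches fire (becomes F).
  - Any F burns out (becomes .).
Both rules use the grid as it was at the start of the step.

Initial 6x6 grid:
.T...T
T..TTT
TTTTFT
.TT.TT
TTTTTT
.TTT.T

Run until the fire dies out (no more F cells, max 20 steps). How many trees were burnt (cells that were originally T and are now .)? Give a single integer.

Step 1: +4 fires, +1 burnt (F count now 4)
Step 2: +5 fires, +4 burnt (F count now 5)
Step 3: +5 fires, +5 burnt (F count now 5)
Step 4: +5 fires, +5 burnt (F count now 5)
Step 5: +3 fires, +5 burnt (F count now 3)
Step 6: +2 fires, +3 burnt (F count now 2)
Step 7: +0 fires, +2 burnt (F count now 0)
Fire out after step 7
Initially T: 25, now '.': 35
Total burnt (originally-T cells now '.'): 24

Answer: 24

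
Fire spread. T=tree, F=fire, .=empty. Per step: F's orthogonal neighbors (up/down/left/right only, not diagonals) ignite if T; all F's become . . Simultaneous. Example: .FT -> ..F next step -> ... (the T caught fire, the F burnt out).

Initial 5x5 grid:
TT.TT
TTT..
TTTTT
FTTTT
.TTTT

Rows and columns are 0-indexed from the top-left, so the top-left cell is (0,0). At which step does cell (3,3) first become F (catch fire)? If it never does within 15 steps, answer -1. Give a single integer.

Step 1: cell (3,3)='T' (+2 fires, +1 burnt)
Step 2: cell (3,3)='T' (+4 fires, +2 burnt)
Step 3: cell (3,3)='F' (+5 fires, +4 burnt)
  -> target ignites at step 3
Step 4: cell (3,3)='.' (+5 fires, +5 burnt)
Step 5: cell (3,3)='.' (+2 fires, +5 burnt)
Step 6: cell (3,3)='.' (+0 fires, +2 burnt)
  fire out at step 6

3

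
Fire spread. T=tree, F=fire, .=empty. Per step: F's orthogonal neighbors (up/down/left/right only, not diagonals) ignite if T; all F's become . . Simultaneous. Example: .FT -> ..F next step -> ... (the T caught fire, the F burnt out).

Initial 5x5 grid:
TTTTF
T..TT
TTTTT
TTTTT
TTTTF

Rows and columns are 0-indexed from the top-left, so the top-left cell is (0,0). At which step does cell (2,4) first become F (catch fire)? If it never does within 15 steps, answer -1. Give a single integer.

Step 1: cell (2,4)='T' (+4 fires, +2 burnt)
Step 2: cell (2,4)='F' (+5 fires, +4 burnt)
  -> target ignites at step 2
Step 3: cell (2,4)='.' (+4 fires, +5 burnt)
Step 4: cell (2,4)='.' (+4 fires, +4 burnt)
Step 5: cell (2,4)='.' (+3 fires, +4 burnt)
Step 6: cell (2,4)='.' (+1 fires, +3 burnt)
Step 7: cell (2,4)='.' (+0 fires, +1 burnt)
  fire out at step 7

2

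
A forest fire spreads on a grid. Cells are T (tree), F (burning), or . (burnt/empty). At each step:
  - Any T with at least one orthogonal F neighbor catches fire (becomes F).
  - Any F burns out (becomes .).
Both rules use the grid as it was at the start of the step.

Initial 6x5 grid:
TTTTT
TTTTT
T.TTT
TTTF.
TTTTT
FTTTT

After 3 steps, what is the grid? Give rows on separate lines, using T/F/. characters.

Step 1: 5 trees catch fire, 2 burn out
  TTTTT
  TTTTT
  T.TFT
  TTF..
  FTTFT
  .FTTT
Step 2: 10 trees catch fire, 5 burn out
  TTTTT
  TTTFT
  T.F.F
  FF...
  .FF.F
  ..FFT
Step 3: 5 trees catch fire, 10 burn out
  TTTFT
  TTF.F
  F....
  .....
  .....
  ....F

TTTFT
TTF.F
F....
.....
.....
....F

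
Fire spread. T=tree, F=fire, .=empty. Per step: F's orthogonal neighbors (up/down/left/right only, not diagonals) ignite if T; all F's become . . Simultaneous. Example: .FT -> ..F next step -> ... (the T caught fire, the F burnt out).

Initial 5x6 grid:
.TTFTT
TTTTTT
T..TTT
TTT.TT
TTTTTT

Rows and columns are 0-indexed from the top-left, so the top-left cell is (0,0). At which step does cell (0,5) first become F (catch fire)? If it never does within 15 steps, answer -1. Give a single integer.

Step 1: cell (0,5)='T' (+3 fires, +1 burnt)
Step 2: cell (0,5)='F' (+5 fires, +3 burnt)
  -> target ignites at step 2
Step 3: cell (0,5)='.' (+3 fires, +5 burnt)
Step 4: cell (0,5)='.' (+3 fires, +3 burnt)
Step 5: cell (0,5)='.' (+3 fires, +3 burnt)
Step 6: cell (0,5)='.' (+3 fires, +3 burnt)
Step 7: cell (0,5)='.' (+3 fires, +3 burnt)
Step 8: cell (0,5)='.' (+2 fires, +3 burnt)
Step 9: cell (0,5)='.' (+0 fires, +2 burnt)
  fire out at step 9

2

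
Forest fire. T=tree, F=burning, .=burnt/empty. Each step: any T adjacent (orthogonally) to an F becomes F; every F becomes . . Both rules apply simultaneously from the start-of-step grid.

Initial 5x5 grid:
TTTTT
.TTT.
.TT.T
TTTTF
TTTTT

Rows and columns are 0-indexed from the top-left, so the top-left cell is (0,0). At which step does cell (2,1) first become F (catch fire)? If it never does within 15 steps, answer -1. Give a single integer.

Step 1: cell (2,1)='T' (+3 fires, +1 burnt)
Step 2: cell (2,1)='T' (+2 fires, +3 burnt)
Step 3: cell (2,1)='T' (+3 fires, +2 burnt)
Step 4: cell (2,1)='F' (+4 fires, +3 burnt)
  -> target ignites at step 4
Step 5: cell (2,1)='.' (+4 fires, +4 burnt)
Step 6: cell (2,1)='.' (+2 fires, +4 burnt)
Step 7: cell (2,1)='.' (+2 fires, +2 burnt)
Step 8: cell (2,1)='.' (+0 fires, +2 burnt)
  fire out at step 8

4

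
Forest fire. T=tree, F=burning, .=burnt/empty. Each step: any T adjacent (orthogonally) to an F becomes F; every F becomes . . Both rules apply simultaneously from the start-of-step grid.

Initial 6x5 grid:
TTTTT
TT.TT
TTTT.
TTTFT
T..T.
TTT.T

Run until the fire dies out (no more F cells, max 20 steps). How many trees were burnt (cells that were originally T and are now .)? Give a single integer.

Answer: 22

Derivation:
Step 1: +4 fires, +1 burnt (F count now 4)
Step 2: +3 fires, +4 burnt (F count now 3)
Step 3: +4 fires, +3 burnt (F count now 4)
Step 4: +5 fires, +4 burnt (F count now 5)
Step 5: +3 fires, +5 burnt (F count now 3)
Step 6: +2 fires, +3 burnt (F count now 2)
Step 7: +1 fires, +2 burnt (F count now 1)
Step 8: +0 fires, +1 burnt (F count now 0)
Fire out after step 8
Initially T: 23, now '.': 29
Total burnt (originally-T cells now '.'): 22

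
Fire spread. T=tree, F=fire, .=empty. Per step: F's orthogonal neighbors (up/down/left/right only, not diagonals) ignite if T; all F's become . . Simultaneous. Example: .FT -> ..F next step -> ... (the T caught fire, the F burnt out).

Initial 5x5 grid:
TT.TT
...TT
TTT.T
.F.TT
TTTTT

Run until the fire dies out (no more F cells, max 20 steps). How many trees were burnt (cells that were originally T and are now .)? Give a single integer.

Answer: 15

Derivation:
Step 1: +2 fires, +1 burnt (F count now 2)
Step 2: +4 fires, +2 burnt (F count now 4)
Step 3: +1 fires, +4 burnt (F count now 1)
Step 4: +2 fires, +1 burnt (F count now 2)
Step 5: +1 fires, +2 burnt (F count now 1)
Step 6: +1 fires, +1 burnt (F count now 1)
Step 7: +1 fires, +1 burnt (F count now 1)
Step 8: +2 fires, +1 burnt (F count now 2)
Step 9: +1 fires, +2 burnt (F count now 1)
Step 10: +0 fires, +1 burnt (F count now 0)
Fire out after step 10
Initially T: 17, now '.': 23
Total burnt (originally-T cells now '.'): 15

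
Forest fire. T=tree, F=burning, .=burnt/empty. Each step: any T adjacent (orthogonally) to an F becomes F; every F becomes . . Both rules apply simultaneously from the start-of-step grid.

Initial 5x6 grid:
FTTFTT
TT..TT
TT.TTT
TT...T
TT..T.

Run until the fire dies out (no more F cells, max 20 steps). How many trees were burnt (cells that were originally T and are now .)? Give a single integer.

Answer: 18

Derivation:
Step 1: +4 fires, +2 burnt (F count now 4)
Step 2: +4 fires, +4 burnt (F count now 4)
Step 3: +4 fires, +4 burnt (F count now 4)
Step 4: +4 fires, +4 burnt (F count now 4)
Step 5: +2 fires, +4 burnt (F count now 2)
Step 6: +0 fires, +2 burnt (F count now 0)
Fire out after step 6
Initially T: 19, now '.': 29
Total burnt (originally-T cells now '.'): 18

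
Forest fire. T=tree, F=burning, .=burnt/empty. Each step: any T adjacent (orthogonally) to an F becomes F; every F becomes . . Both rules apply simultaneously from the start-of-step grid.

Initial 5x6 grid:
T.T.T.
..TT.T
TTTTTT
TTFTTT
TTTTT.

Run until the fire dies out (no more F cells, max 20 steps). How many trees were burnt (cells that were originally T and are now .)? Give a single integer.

Answer: 20

Derivation:
Step 1: +4 fires, +1 burnt (F count now 4)
Step 2: +7 fires, +4 burnt (F count now 7)
Step 3: +7 fires, +7 burnt (F count now 7)
Step 4: +1 fires, +7 burnt (F count now 1)
Step 5: +1 fires, +1 burnt (F count now 1)
Step 6: +0 fires, +1 burnt (F count now 0)
Fire out after step 6
Initially T: 22, now '.': 28
Total burnt (originally-T cells now '.'): 20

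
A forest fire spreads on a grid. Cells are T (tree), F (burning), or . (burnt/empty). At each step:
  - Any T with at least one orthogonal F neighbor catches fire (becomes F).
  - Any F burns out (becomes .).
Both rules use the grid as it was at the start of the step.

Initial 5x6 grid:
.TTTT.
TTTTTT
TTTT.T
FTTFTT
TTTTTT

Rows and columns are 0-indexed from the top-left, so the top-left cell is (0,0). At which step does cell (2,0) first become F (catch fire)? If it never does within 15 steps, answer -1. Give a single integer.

Step 1: cell (2,0)='F' (+7 fires, +2 burnt)
  -> target ignites at step 1
Step 2: cell (2,0)='.' (+8 fires, +7 burnt)
Step 3: cell (2,0)='.' (+6 fires, +8 burnt)
Step 4: cell (2,0)='.' (+4 fires, +6 burnt)
Step 5: cell (2,0)='.' (+0 fires, +4 burnt)
  fire out at step 5

1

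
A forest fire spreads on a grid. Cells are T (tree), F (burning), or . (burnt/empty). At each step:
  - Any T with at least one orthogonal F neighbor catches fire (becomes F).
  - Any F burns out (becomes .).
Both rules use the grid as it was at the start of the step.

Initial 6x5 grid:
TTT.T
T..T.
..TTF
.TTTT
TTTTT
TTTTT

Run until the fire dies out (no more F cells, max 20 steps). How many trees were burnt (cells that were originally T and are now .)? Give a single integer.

Step 1: +2 fires, +1 burnt (F count now 2)
Step 2: +4 fires, +2 burnt (F count now 4)
Step 3: +3 fires, +4 burnt (F count now 3)
Step 4: +3 fires, +3 burnt (F count now 3)
Step 5: +2 fires, +3 burnt (F count now 2)
Step 6: +2 fires, +2 burnt (F count now 2)
Step 7: +1 fires, +2 burnt (F count now 1)
Step 8: +0 fires, +1 burnt (F count now 0)
Fire out after step 8
Initially T: 22, now '.': 25
Total burnt (originally-T cells now '.'): 17

Answer: 17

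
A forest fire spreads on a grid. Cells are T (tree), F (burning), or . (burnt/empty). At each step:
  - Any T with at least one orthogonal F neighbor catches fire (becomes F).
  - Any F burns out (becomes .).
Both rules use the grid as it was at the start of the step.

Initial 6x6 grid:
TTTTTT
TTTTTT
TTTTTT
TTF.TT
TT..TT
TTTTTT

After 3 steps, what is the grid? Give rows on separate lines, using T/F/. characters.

Step 1: 2 trees catch fire, 1 burn out
  TTTTTT
  TTTTTT
  TTFTTT
  TF..TT
  TT..TT
  TTTTTT
Step 2: 5 trees catch fire, 2 burn out
  TTTTTT
  TTFTTT
  TF.FTT
  F...TT
  TF..TT
  TTTTTT
Step 3: 7 trees catch fire, 5 burn out
  TTFTTT
  TF.FTT
  F...FT
  ....TT
  F...TT
  TFTTTT

TTFTTT
TF.FTT
F...FT
....TT
F...TT
TFTTTT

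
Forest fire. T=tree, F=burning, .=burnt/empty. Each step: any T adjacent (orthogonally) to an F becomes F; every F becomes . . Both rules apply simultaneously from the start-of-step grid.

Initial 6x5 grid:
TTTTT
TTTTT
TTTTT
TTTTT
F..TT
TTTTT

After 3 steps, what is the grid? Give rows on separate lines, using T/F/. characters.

Step 1: 2 trees catch fire, 1 burn out
  TTTTT
  TTTTT
  TTTTT
  FTTTT
  ...TT
  FTTTT
Step 2: 3 trees catch fire, 2 burn out
  TTTTT
  TTTTT
  FTTTT
  .FTTT
  ...TT
  .FTTT
Step 3: 4 trees catch fire, 3 burn out
  TTTTT
  FTTTT
  .FTTT
  ..FTT
  ...TT
  ..FTT

TTTTT
FTTTT
.FTTT
..FTT
...TT
..FTT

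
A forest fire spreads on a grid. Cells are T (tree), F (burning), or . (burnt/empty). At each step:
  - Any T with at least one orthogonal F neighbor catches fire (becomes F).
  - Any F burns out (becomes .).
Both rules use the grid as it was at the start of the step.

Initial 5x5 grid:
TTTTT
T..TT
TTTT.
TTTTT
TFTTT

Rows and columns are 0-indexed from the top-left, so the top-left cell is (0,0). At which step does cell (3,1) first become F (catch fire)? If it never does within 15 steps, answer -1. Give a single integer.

Step 1: cell (3,1)='F' (+3 fires, +1 burnt)
  -> target ignites at step 1
Step 2: cell (3,1)='.' (+4 fires, +3 burnt)
Step 3: cell (3,1)='.' (+4 fires, +4 burnt)
Step 4: cell (3,1)='.' (+3 fires, +4 burnt)
Step 5: cell (3,1)='.' (+2 fires, +3 burnt)
Step 6: cell (3,1)='.' (+3 fires, +2 burnt)
Step 7: cell (3,1)='.' (+2 fires, +3 burnt)
Step 8: cell (3,1)='.' (+0 fires, +2 burnt)
  fire out at step 8

1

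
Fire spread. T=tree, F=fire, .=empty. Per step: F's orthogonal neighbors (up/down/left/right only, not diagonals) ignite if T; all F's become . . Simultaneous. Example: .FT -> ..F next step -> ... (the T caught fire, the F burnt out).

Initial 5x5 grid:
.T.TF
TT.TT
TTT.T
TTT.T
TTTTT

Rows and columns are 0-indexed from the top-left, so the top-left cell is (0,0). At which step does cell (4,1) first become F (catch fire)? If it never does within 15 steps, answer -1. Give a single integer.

Step 1: cell (4,1)='T' (+2 fires, +1 burnt)
Step 2: cell (4,1)='T' (+2 fires, +2 burnt)
Step 3: cell (4,1)='T' (+1 fires, +2 burnt)
Step 4: cell (4,1)='T' (+1 fires, +1 burnt)
Step 5: cell (4,1)='T' (+1 fires, +1 burnt)
Step 6: cell (4,1)='T' (+1 fires, +1 burnt)
Step 7: cell (4,1)='F' (+2 fires, +1 burnt)
  -> target ignites at step 7
Step 8: cell (4,1)='.' (+3 fires, +2 burnt)
Step 9: cell (4,1)='.' (+2 fires, +3 burnt)
Step 10: cell (4,1)='.' (+2 fires, +2 burnt)
Step 11: cell (4,1)='.' (+2 fires, +2 burnt)
Step 12: cell (4,1)='.' (+0 fires, +2 burnt)
  fire out at step 12

7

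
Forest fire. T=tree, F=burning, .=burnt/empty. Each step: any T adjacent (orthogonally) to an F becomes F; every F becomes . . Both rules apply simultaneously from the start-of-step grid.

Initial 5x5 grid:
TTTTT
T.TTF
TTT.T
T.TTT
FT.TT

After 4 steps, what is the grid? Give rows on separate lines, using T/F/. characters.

Step 1: 5 trees catch fire, 2 burn out
  TTTTF
  T.TF.
  TTT.F
  F.TTT
  .F.TT
Step 2: 4 trees catch fire, 5 burn out
  TTTF.
  T.F..
  FTT..
  ..TTF
  ...TT
Step 3: 6 trees catch fire, 4 burn out
  TTF..
  F....
  .FF..
  ..TF.
  ...TF
Step 4: 4 trees catch fire, 6 burn out
  FF...
  .....
  .....
  ..F..
  ...F.

FF...
.....
.....
..F..
...F.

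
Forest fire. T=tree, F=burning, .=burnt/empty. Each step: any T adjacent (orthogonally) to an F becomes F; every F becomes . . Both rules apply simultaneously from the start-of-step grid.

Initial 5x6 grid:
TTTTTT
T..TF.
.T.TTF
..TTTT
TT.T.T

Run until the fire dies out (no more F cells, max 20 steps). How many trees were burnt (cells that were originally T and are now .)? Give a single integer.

Answer: 16

Derivation:
Step 1: +4 fires, +2 burnt (F count now 4)
Step 2: +5 fires, +4 burnt (F count now 5)
Step 3: +2 fires, +5 burnt (F count now 2)
Step 4: +3 fires, +2 burnt (F count now 3)
Step 5: +1 fires, +3 burnt (F count now 1)
Step 6: +1 fires, +1 burnt (F count now 1)
Step 7: +0 fires, +1 burnt (F count now 0)
Fire out after step 7
Initially T: 19, now '.': 27
Total burnt (originally-T cells now '.'): 16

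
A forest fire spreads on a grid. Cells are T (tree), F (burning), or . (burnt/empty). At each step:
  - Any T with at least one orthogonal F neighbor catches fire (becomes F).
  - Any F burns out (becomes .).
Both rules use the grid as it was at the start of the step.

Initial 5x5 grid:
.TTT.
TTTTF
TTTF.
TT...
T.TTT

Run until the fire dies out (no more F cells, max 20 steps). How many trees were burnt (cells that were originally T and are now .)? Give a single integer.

Step 1: +2 fires, +2 burnt (F count now 2)
Step 2: +3 fires, +2 burnt (F count now 3)
Step 3: +4 fires, +3 burnt (F count now 4)
Step 4: +3 fires, +4 burnt (F count now 3)
Step 5: +1 fires, +3 burnt (F count now 1)
Step 6: +0 fires, +1 burnt (F count now 0)
Fire out after step 6
Initially T: 16, now '.': 22
Total burnt (originally-T cells now '.'): 13

Answer: 13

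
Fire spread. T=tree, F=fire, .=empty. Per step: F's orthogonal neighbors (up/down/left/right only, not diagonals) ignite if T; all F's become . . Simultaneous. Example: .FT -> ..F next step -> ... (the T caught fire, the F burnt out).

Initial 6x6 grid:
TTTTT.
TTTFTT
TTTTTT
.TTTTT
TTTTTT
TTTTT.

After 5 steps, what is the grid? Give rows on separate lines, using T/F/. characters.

Step 1: 4 trees catch fire, 1 burn out
  TTTFT.
  TTF.FT
  TTTFTT
  .TTTTT
  TTTTTT
  TTTTT.
Step 2: 7 trees catch fire, 4 burn out
  TTF.F.
  TF...F
  TTF.FT
  .TTFTT
  TTTTTT
  TTTTT.
Step 3: 7 trees catch fire, 7 burn out
  TF....
  F.....
  TF...F
  .TF.FT
  TTTFTT
  TTTTT.
Step 4: 7 trees catch fire, 7 burn out
  F.....
  ......
  F.....
  .F...F
  TTF.FT
  TTTFT.
Step 5: 4 trees catch fire, 7 burn out
  ......
  ......
  ......
  ......
  TF...F
  TTF.F.

......
......
......
......
TF...F
TTF.F.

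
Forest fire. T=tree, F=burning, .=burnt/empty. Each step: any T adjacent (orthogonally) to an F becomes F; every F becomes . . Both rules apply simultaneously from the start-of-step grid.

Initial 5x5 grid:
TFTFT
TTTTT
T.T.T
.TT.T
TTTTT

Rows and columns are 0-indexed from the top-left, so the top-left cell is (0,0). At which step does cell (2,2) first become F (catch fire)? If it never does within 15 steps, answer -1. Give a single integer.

Step 1: cell (2,2)='T' (+5 fires, +2 burnt)
Step 2: cell (2,2)='T' (+3 fires, +5 burnt)
Step 3: cell (2,2)='F' (+3 fires, +3 burnt)
  -> target ignites at step 3
Step 4: cell (2,2)='.' (+2 fires, +3 burnt)
Step 5: cell (2,2)='.' (+3 fires, +2 burnt)
Step 6: cell (2,2)='.' (+2 fires, +3 burnt)
Step 7: cell (2,2)='.' (+1 fires, +2 burnt)
Step 8: cell (2,2)='.' (+0 fires, +1 burnt)
  fire out at step 8

3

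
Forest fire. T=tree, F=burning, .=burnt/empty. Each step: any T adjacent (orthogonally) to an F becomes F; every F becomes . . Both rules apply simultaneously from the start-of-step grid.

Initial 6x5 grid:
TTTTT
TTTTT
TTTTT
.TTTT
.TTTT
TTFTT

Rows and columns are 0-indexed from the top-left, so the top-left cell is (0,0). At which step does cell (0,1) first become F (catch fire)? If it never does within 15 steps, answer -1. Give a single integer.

Step 1: cell (0,1)='T' (+3 fires, +1 burnt)
Step 2: cell (0,1)='T' (+5 fires, +3 burnt)
Step 3: cell (0,1)='T' (+4 fires, +5 burnt)
Step 4: cell (0,1)='T' (+4 fires, +4 burnt)
Step 5: cell (0,1)='T' (+5 fires, +4 burnt)
Step 6: cell (0,1)='F' (+4 fires, +5 burnt)
  -> target ignites at step 6
Step 7: cell (0,1)='.' (+2 fires, +4 burnt)
Step 8: cell (0,1)='.' (+0 fires, +2 burnt)
  fire out at step 8

6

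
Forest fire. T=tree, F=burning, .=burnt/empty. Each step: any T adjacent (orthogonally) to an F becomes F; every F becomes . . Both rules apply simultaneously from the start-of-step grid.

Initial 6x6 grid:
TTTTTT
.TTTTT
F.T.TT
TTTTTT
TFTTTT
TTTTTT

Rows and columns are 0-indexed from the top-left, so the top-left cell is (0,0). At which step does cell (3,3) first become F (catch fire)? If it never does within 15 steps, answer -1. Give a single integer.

Step 1: cell (3,3)='T' (+5 fires, +2 burnt)
Step 2: cell (3,3)='T' (+4 fires, +5 burnt)
Step 3: cell (3,3)='F' (+4 fires, +4 burnt)
  -> target ignites at step 3
Step 4: cell (3,3)='.' (+4 fires, +4 burnt)
Step 5: cell (3,3)='.' (+6 fires, +4 burnt)
Step 6: cell (3,3)='.' (+4 fires, +6 burnt)
Step 7: cell (3,3)='.' (+3 fires, +4 burnt)
Step 8: cell (3,3)='.' (+1 fires, +3 burnt)
Step 9: cell (3,3)='.' (+0 fires, +1 burnt)
  fire out at step 9

3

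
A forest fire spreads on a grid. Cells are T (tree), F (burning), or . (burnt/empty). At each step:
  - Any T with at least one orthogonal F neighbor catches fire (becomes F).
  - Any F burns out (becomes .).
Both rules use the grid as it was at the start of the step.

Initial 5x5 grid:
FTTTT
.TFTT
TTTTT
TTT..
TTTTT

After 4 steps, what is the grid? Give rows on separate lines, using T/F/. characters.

Step 1: 5 trees catch fire, 2 burn out
  .FFTT
  .F.FT
  TTFTT
  TTT..
  TTTTT
Step 2: 5 trees catch fire, 5 burn out
  ...FT
  ....F
  TF.FT
  TTF..
  TTTTT
Step 3: 5 trees catch fire, 5 burn out
  ....F
  .....
  F...F
  TF...
  TTFTT
Step 4: 3 trees catch fire, 5 burn out
  .....
  .....
  .....
  F....
  TF.FT

.....
.....
.....
F....
TF.FT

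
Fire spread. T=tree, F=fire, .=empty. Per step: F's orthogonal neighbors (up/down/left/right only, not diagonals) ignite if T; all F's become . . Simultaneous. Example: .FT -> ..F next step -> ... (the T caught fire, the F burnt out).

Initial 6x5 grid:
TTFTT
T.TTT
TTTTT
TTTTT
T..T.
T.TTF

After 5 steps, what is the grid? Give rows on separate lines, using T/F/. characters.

Step 1: 4 trees catch fire, 2 burn out
  TF.FT
  T.FTT
  TTTTT
  TTTTT
  T..T.
  T.TF.
Step 2: 6 trees catch fire, 4 burn out
  F...F
  T..FT
  TTFTT
  TTTTT
  T..F.
  T.F..
Step 3: 6 trees catch fire, 6 burn out
  .....
  F...F
  TF.FT
  TTFFT
  T....
  T....
Step 4: 4 trees catch fire, 6 burn out
  .....
  .....
  F...F
  TF..F
  T....
  T....
Step 5: 1 trees catch fire, 4 burn out
  .....
  .....
  .....
  F....
  T....
  T....

.....
.....
.....
F....
T....
T....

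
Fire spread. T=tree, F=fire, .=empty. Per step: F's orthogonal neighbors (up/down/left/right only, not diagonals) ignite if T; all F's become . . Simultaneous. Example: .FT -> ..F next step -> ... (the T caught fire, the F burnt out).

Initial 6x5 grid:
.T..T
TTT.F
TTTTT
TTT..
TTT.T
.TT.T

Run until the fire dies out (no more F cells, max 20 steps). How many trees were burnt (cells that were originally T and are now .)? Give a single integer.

Step 1: +2 fires, +1 burnt (F count now 2)
Step 2: +1 fires, +2 burnt (F count now 1)
Step 3: +1 fires, +1 burnt (F count now 1)
Step 4: +3 fires, +1 burnt (F count now 3)
Step 5: +4 fires, +3 burnt (F count now 4)
Step 6: +5 fires, +4 burnt (F count now 5)
Step 7: +2 fires, +5 burnt (F count now 2)
Step 8: +0 fires, +2 burnt (F count now 0)
Fire out after step 8
Initially T: 20, now '.': 28
Total burnt (originally-T cells now '.'): 18

Answer: 18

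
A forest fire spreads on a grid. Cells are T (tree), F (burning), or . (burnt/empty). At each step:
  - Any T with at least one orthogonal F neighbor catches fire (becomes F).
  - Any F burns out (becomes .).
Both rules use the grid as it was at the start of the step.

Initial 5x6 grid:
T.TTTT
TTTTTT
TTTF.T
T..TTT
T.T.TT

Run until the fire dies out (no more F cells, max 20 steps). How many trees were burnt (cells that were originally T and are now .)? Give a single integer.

Step 1: +3 fires, +1 burnt (F count now 3)
Step 2: +5 fires, +3 burnt (F count now 5)
Step 3: +7 fires, +5 burnt (F count now 7)
Step 4: +5 fires, +7 burnt (F count now 5)
Step 5: +2 fires, +5 burnt (F count now 2)
Step 6: +0 fires, +2 burnt (F count now 0)
Fire out after step 6
Initially T: 23, now '.': 29
Total burnt (originally-T cells now '.'): 22

Answer: 22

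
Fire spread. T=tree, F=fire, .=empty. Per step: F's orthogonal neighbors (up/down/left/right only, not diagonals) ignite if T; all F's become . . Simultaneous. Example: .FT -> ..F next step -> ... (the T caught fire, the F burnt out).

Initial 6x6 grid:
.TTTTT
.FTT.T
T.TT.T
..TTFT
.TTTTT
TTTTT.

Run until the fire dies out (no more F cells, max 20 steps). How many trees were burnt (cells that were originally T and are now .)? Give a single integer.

Step 1: +5 fires, +2 burnt (F count now 5)
Step 2: +9 fires, +5 burnt (F count now 9)
Step 3: +4 fires, +9 burnt (F count now 4)
Step 4: +4 fires, +4 burnt (F count now 4)
Step 5: +1 fires, +4 burnt (F count now 1)
Step 6: +1 fires, +1 burnt (F count now 1)
Step 7: +0 fires, +1 burnt (F count now 0)
Fire out after step 7
Initially T: 25, now '.': 35
Total burnt (originally-T cells now '.'): 24

Answer: 24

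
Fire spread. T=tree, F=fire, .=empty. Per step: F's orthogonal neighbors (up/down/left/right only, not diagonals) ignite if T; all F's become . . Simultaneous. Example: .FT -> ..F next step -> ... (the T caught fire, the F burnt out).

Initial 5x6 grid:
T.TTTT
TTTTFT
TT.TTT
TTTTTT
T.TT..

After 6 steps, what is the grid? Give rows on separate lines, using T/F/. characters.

Step 1: 4 trees catch fire, 1 burn out
  T.TTFT
  TTTF.F
  TT.TFT
  TTTTTT
  T.TT..
Step 2: 6 trees catch fire, 4 burn out
  T.TF.F
  TTF...
  TT.F.F
  TTTTFT
  T.TT..
Step 3: 4 trees catch fire, 6 burn out
  T.F...
  TF....
  TT....
  TTTF.F
  T.TT..
Step 4: 4 trees catch fire, 4 burn out
  T.....
  F.....
  TF....
  TTF...
  T.TF..
Step 5: 4 trees catch fire, 4 burn out
  F.....
  ......
  F.....
  TF....
  T.F...
Step 6: 1 trees catch fire, 4 burn out
  ......
  ......
  ......
  F.....
  T.....

......
......
......
F.....
T.....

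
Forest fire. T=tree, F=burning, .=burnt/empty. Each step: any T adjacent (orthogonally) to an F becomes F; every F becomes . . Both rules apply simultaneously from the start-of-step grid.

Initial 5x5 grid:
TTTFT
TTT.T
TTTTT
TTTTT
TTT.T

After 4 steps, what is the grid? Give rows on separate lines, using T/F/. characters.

Step 1: 2 trees catch fire, 1 burn out
  TTF.F
  TTT.T
  TTTTT
  TTTTT
  TTT.T
Step 2: 3 trees catch fire, 2 burn out
  TF...
  TTF.F
  TTTTT
  TTTTT
  TTT.T
Step 3: 4 trees catch fire, 3 burn out
  F....
  TF...
  TTFTF
  TTTTT
  TTT.T
Step 4: 5 trees catch fire, 4 burn out
  .....
  F....
  TF.F.
  TTFTF
  TTT.T

.....
F....
TF.F.
TTFTF
TTT.T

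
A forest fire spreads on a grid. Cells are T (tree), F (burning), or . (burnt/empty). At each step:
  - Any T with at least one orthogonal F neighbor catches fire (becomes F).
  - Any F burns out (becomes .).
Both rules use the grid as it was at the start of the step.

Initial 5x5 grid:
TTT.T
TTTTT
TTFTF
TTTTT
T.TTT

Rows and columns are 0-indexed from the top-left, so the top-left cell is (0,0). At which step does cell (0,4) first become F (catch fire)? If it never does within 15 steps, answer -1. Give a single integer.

Step 1: cell (0,4)='T' (+6 fires, +2 burnt)
Step 2: cell (0,4)='F' (+9 fires, +6 burnt)
  -> target ignites at step 2
Step 3: cell (0,4)='.' (+4 fires, +9 burnt)
Step 4: cell (0,4)='.' (+2 fires, +4 burnt)
Step 5: cell (0,4)='.' (+0 fires, +2 burnt)
  fire out at step 5

2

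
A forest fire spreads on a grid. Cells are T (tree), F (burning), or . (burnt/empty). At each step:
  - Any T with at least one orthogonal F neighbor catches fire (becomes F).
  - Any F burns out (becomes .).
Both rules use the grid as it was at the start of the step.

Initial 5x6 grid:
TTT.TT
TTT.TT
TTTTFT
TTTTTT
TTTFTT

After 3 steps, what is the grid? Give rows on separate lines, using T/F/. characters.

Step 1: 7 trees catch fire, 2 burn out
  TTT.TT
  TTT.FT
  TTTF.F
  TTTFFT
  TTF.FT
Step 2: 7 trees catch fire, 7 burn out
  TTT.FT
  TTT..F
  TTF...
  TTF..F
  TF...F
Step 3: 5 trees catch fire, 7 burn out
  TTT..F
  TTF...
  TF....
  TF....
  F.....

TTT..F
TTF...
TF....
TF....
F.....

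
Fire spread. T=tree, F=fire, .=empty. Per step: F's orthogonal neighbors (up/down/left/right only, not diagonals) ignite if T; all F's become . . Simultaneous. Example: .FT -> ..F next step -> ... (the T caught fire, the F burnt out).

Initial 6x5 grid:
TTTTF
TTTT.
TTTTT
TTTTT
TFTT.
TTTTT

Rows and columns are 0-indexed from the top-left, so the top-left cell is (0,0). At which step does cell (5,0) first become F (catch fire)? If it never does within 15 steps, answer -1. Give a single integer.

Step 1: cell (5,0)='T' (+5 fires, +2 burnt)
Step 2: cell (5,0)='F' (+8 fires, +5 burnt)
  -> target ignites at step 2
Step 3: cell (5,0)='.' (+8 fires, +8 burnt)
Step 4: cell (5,0)='.' (+5 fires, +8 burnt)
Step 5: cell (5,0)='.' (+0 fires, +5 burnt)
  fire out at step 5

2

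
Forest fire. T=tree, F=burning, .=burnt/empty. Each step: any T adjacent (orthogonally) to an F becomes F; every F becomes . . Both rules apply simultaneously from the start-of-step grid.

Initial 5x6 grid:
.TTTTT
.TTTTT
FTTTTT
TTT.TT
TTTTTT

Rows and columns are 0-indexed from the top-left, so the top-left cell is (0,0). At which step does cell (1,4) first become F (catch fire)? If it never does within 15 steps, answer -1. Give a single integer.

Step 1: cell (1,4)='T' (+2 fires, +1 burnt)
Step 2: cell (1,4)='T' (+4 fires, +2 burnt)
Step 3: cell (1,4)='T' (+5 fires, +4 burnt)
Step 4: cell (1,4)='T' (+4 fires, +5 burnt)
Step 5: cell (1,4)='F' (+5 fires, +4 burnt)
  -> target ignites at step 5
Step 6: cell (1,4)='.' (+4 fires, +5 burnt)
Step 7: cell (1,4)='.' (+2 fires, +4 burnt)
Step 8: cell (1,4)='.' (+0 fires, +2 burnt)
  fire out at step 8

5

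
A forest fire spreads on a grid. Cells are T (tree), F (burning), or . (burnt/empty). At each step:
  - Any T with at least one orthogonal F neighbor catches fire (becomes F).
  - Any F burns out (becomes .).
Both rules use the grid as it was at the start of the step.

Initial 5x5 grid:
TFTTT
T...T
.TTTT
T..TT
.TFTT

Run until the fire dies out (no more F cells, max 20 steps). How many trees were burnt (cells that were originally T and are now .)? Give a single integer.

Answer: 15

Derivation:
Step 1: +4 fires, +2 burnt (F count now 4)
Step 2: +4 fires, +4 burnt (F count now 4)
Step 3: +3 fires, +4 burnt (F count now 3)
Step 4: +3 fires, +3 burnt (F count now 3)
Step 5: +1 fires, +3 burnt (F count now 1)
Step 6: +0 fires, +1 burnt (F count now 0)
Fire out after step 6
Initially T: 16, now '.': 24
Total burnt (originally-T cells now '.'): 15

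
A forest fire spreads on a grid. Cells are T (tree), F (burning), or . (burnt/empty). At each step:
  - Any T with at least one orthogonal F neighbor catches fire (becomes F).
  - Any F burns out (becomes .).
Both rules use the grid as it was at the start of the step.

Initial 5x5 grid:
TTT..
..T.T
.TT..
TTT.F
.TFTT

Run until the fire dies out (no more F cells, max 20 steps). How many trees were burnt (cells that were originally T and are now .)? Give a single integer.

Step 1: +4 fires, +2 burnt (F count now 4)
Step 2: +2 fires, +4 burnt (F count now 2)
Step 3: +3 fires, +2 burnt (F count now 3)
Step 4: +1 fires, +3 burnt (F count now 1)
Step 5: +1 fires, +1 burnt (F count now 1)
Step 6: +1 fires, +1 burnt (F count now 1)
Step 7: +0 fires, +1 burnt (F count now 0)
Fire out after step 7
Initially T: 13, now '.': 24
Total burnt (originally-T cells now '.'): 12

Answer: 12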